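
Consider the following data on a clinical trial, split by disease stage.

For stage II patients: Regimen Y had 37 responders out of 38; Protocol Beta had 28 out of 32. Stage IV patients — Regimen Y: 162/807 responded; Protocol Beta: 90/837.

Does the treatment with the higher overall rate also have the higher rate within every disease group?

Yes

Stage II: Regimen Y 37/38 = 97.4%, Protocol Beta 28/32 = 87.5% → Regimen Y
Stage IV: Regimen Y 162/807 = 20.1%, Protocol Beta 90/837 = 10.8% → Regimen Y
Overall: Regimen Y 199/845 = 23.6%, Protocol Beta 118/869 = 13.6% → Regimen Y
Regimen Y wins overall and in every disease group — no reversal.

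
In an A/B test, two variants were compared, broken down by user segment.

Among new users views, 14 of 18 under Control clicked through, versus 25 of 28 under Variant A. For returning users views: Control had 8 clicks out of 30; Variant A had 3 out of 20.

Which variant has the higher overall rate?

Variant A

New users: Control 14/18 = 77.8%, Variant A 25/28 = 89.3% → Variant A
Returning users: Control 8/30 = 26.7%, Variant A 3/20 = 15.0% → Control
Overall: Control 22/48 = 45.8%, Variant A 28/48 = 58.3% → Variant A
(Neither sweeps every user group, but Variant A has the higher pooled rate.)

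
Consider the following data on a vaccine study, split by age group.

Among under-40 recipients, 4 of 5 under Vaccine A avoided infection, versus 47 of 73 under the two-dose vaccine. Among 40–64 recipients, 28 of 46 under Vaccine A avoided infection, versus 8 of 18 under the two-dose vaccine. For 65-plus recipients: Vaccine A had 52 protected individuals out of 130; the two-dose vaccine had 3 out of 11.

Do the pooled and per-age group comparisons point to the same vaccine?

No

Under-40: Vaccine A 4/5 = 80.0%, the two-dose vaccine 47/73 = 64.4% → Vaccine A
40–64: Vaccine A 28/46 = 60.9%, the two-dose vaccine 8/18 = 44.4% → Vaccine A
65-plus: Vaccine A 52/130 = 40.0%, the two-dose vaccine 3/11 = 27.3% → Vaccine A
Overall: Vaccine A 84/181 = 46.4%, the two-dose vaccine 58/102 = 56.9% → the two-dose vaccine
Vaccine A wins each age group but the two-dose vaccine wins overall — the comparison reverses. Vaccine A's recipients skew toward 65-plus, which has a lower base rate.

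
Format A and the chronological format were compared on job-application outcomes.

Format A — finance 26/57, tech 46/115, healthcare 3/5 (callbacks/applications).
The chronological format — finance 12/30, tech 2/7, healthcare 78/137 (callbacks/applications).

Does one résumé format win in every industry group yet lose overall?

Finance: Format A 26/57 = 45.6%, the chronological format 12/30 = 40.0% → Format A
Tech: Format A 46/115 = 40.0%, the chronological format 2/7 = 28.6% → Format A
Healthcare: Format A 3/5 = 60.0%, the chronological format 78/137 = 56.9% → Format A
Overall: Format A 75/177 = 42.4%, the chronological format 92/174 = 52.9% → the chronological format
Format A wins each industry group but the chronological format wins overall — the comparison reverses. Format A's applications skew toward tech, which has a lower base rate.

Yes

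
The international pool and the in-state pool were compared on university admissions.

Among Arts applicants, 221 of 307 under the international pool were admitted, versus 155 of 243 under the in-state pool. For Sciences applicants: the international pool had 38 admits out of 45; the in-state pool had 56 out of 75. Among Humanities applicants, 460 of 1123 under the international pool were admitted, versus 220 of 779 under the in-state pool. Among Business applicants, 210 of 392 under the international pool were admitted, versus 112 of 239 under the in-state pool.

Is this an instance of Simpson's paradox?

No

Arts: the international pool 221/307 = 72.0%, the in-state pool 155/243 = 63.8% → the international pool
Sciences: the international pool 38/45 = 84.4%, the in-state pool 56/75 = 74.7% → the international pool
Humanities: the international pool 460/1123 = 41.0%, the in-state pool 220/779 = 28.2% → the international pool
Business: the international pool 210/392 = 53.6%, the in-state pool 112/239 = 46.9% → the international pool
Overall: the international pool 929/1867 = 49.8%, the in-state pool 543/1336 = 40.6% → the international pool
The international pool wins overall and in every department group — no reversal.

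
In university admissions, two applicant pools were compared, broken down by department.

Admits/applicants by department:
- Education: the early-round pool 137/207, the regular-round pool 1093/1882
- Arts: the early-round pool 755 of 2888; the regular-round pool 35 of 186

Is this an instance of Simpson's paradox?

Yes

Education: the early-round pool 137/207 = 66.2%, the regular-round pool 1093/1882 = 58.1% → the early-round pool
Arts: the early-round pool 755/2888 = 26.1%, the regular-round pool 35/186 = 18.8% → the early-round pool
Overall: the early-round pool 892/3095 = 28.8%, the regular-round pool 1128/2068 = 54.5% → the regular-round pool
The early-round pool wins each department group but the regular-round pool wins overall — the comparison reverses. The early-round pool's applicants skew toward Arts, which has a lower base rate.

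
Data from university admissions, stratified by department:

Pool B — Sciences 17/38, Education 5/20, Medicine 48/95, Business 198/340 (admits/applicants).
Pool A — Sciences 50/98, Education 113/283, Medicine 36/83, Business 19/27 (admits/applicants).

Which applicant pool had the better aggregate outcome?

Sciences: Pool B 17/38 = 44.7%, Pool A 50/98 = 51.0% → Pool A
Education: Pool B 5/20 = 25.0%, Pool A 113/283 = 39.9% → Pool A
Medicine: Pool B 48/95 = 50.5%, Pool A 36/83 = 43.4% → Pool B
Business: Pool B 198/340 = 58.2%, Pool A 19/27 = 70.4% → Pool A
Overall: Pool B 268/493 = 54.4%, Pool A 218/491 = 44.4% → Pool B
(Neither sweeps every department group, but Pool B has the higher pooled rate.)

Pool B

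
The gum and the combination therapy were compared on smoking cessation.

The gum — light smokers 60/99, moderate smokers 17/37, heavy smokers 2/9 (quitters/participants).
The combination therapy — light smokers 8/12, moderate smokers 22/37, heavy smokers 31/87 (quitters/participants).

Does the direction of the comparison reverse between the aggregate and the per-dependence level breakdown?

Yes

Light smokers: the gum 60/99 = 60.6%, the combination therapy 8/12 = 66.7% → the combination therapy
Moderate smokers: the gum 17/37 = 45.9%, the combination therapy 22/37 = 59.5% → the combination therapy
Heavy smokers: the gum 2/9 = 22.2%, the combination therapy 31/87 = 35.6% → the combination therapy
Overall: the gum 79/145 = 54.5%, the combination therapy 61/136 = 44.9% → the gum
The combination therapy wins each dependence group but the gum wins overall — the comparison reverses. The combination therapy's participants skew toward heavy smokers, which has a lower base rate.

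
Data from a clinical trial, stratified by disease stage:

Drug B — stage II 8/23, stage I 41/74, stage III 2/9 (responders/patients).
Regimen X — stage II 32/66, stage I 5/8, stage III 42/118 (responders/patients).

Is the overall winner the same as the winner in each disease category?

Stage II: Drug B 8/23 = 34.8%, Regimen X 32/66 = 48.5% → Regimen X
Stage I: Drug B 41/74 = 55.4%, Regimen X 5/8 = 62.5% → Regimen X
Stage III: Drug B 2/9 = 22.2%, Regimen X 42/118 = 35.6% → Regimen X
Overall: Drug B 51/106 = 48.1%, Regimen X 79/192 = 41.1% → Drug B
Regimen X wins each disease group but Drug B wins overall — the comparison reverses. Regimen X's patients skew toward stage III, which has a lower base rate.

No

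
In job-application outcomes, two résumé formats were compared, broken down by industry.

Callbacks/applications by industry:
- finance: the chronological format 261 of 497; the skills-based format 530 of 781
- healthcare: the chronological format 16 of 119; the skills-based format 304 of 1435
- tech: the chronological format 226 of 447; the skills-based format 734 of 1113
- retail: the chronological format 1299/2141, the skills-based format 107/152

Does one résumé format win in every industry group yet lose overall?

Yes

Finance: the chronological format 261/497 = 52.5%, the skills-based format 530/781 = 67.9% → the skills-based format
Healthcare: the chronological format 16/119 = 13.4%, the skills-based format 304/1435 = 21.2% → the skills-based format
Tech: the chronological format 226/447 = 50.6%, the skills-based format 734/1113 = 65.9% → the skills-based format
Retail: the chronological format 1299/2141 = 60.7%, the skills-based format 107/152 = 70.4% → the skills-based format
Overall: the chronological format 1802/3204 = 56.2%, the skills-based format 1675/3481 = 48.1% → the chronological format
The skills-based format wins each industry group but the chronological format wins overall — the comparison reverses. The skills-based format's applications skew toward healthcare, which has a lower base rate.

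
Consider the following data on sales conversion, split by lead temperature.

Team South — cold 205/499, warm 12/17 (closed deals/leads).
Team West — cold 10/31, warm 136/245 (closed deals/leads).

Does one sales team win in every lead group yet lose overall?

Yes

Cold: Team South 205/499 = 41.1%, Team West 10/31 = 32.3% → Team South
Warm: Team South 12/17 = 70.6%, Team West 136/245 = 55.5% → Team South
Overall: Team South 217/516 = 42.1%, Team West 146/276 = 52.9% → Team West
Team South wins each lead group but Team West wins overall — the comparison reverses. Team South's leads skew toward cold, which has a lower base rate.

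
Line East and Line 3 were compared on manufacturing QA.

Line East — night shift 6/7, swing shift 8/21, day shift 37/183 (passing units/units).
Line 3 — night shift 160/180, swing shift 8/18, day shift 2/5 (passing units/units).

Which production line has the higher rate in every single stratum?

Line 3

Night shift: Line East 6/7 = 85.7%, Line 3 160/180 = 88.9% → Line 3
Swing shift: Line East 8/21 = 38.1%, Line 3 8/18 = 44.4% → Line 3
Day shift: Line East 37/183 = 20.2%, Line 3 2/5 = 40.0% → Line 3
Line 3 has the higher rate in all 3 groups.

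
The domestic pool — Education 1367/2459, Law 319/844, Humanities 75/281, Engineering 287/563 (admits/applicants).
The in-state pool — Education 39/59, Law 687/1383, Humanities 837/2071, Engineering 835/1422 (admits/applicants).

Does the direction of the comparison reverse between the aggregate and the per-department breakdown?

Yes

Education: the domestic pool 1367/2459 = 55.6%, the in-state pool 39/59 = 66.1% → the in-state pool
Law: the domestic pool 319/844 = 37.8%, the in-state pool 687/1383 = 49.7% → the in-state pool
Humanities: the domestic pool 75/281 = 26.7%, the in-state pool 837/2071 = 40.4% → the in-state pool
Engineering: the domestic pool 287/563 = 51.0%, the in-state pool 835/1422 = 58.7% → the in-state pool
Overall: the domestic pool 2048/4147 = 49.4%, the in-state pool 2398/4935 = 48.6% → the domestic pool
The in-state pool wins each department group but the domestic pool wins overall — the comparison reverses. The in-state pool's applicants skew toward Humanities, which has a lower base rate.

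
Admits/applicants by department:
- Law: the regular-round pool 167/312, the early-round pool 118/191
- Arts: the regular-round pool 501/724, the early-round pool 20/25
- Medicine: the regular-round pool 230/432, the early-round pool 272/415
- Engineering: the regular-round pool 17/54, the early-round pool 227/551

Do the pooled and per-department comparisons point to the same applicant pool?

No

Law: the regular-round pool 167/312 = 53.5%, the early-round pool 118/191 = 61.8% → the early-round pool
Arts: the regular-round pool 501/724 = 69.2%, the early-round pool 20/25 = 80.0% → the early-round pool
Medicine: the regular-round pool 230/432 = 53.2%, the early-round pool 272/415 = 65.5% → the early-round pool
Engineering: the regular-round pool 17/54 = 31.5%, the early-round pool 227/551 = 41.2% → the early-round pool
Overall: the regular-round pool 915/1522 = 60.1%, the early-round pool 637/1182 = 53.9% → the regular-round pool
The early-round pool wins each department group but the regular-round pool wins overall — the comparison reverses. The early-round pool's applicants skew toward Engineering, which has a lower base rate.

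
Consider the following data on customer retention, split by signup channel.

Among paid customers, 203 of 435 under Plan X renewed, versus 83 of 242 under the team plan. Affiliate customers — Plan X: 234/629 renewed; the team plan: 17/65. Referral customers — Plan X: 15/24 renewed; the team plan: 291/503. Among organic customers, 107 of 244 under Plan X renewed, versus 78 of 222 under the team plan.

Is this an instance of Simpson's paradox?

Yes

Paid: Plan X 203/435 = 46.7%, the team plan 83/242 = 34.3% → Plan X
Affiliate: Plan X 234/629 = 37.2%, the team plan 17/65 = 26.2% → Plan X
Referral: Plan X 15/24 = 62.5%, the team plan 291/503 = 57.9% → Plan X
Organic: Plan X 107/244 = 43.9%, the team plan 78/222 = 35.1% → Plan X
Overall: Plan X 559/1332 = 42.0%, the team plan 469/1032 = 45.4% → the team plan
Plan X wins each signup group but the team plan wins overall — the comparison reverses. Plan X's customers skew toward affiliate, which has a lower base rate.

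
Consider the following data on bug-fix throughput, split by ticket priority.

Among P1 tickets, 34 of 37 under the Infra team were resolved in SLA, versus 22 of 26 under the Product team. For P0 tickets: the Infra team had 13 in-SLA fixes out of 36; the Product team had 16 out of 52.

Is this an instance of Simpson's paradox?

P1: the Infra team 34/37 = 91.9%, the Product team 22/26 = 84.6% → the Infra team
P0: the Infra team 13/36 = 36.1%, the Product team 16/52 = 30.8% → the Infra team
Overall: the Infra team 47/73 = 64.4%, the Product team 38/78 = 48.7% → the Infra team
The Infra team wins overall and in every ticket group — no reversal.

No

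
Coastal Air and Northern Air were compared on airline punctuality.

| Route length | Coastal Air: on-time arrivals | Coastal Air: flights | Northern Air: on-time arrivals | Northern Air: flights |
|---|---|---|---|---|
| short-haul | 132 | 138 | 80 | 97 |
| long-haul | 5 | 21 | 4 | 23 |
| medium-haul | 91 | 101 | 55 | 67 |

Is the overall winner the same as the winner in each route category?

Yes

Short-haul: Coastal Air 132/138 = 95.7%, Northern Air 80/97 = 82.5% → Coastal Air
Long-haul: Coastal Air 5/21 = 23.8%, Northern Air 4/23 = 17.4% → Coastal Air
Medium-haul: Coastal Air 91/101 = 90.1%, Northern Air 55/67 = 82.1% → Coastal Air
Overall: Coastal Air 228/260 = 87.7%, Northern Air 139/187 = 74.3% → Coastal Air
Coastal Air wins overall and in every route group — no reversal.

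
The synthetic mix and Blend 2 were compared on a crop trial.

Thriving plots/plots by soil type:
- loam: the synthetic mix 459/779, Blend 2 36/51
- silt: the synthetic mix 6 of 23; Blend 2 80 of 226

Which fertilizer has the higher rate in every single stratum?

Blend 2

Loam: the synthetic mix 459/779 = 58.9%, Blend 2 36/51 = 70.6% → Blend 2
Silt: the synthetic mix 6/23 = 26.1%, Blend 2 80/226 = 35.4% → Blend 2
Blend 2 has the higher rate in both groups.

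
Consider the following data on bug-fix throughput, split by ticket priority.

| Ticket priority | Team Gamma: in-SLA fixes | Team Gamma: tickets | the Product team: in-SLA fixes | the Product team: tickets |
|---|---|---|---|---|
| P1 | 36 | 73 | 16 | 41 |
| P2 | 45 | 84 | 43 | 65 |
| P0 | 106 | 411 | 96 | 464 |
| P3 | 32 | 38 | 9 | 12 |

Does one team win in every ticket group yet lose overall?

P1: Team Gamma 36/73 = 49.3%, the Product team 16/41 = 39.0% → Team Gamma
P2: Team Gamma 45/84 = 53.6%, the Product team 43/65 = 66.2% → the Product team
P0: Team Gamma 106/411 = 25.8%, the Product team 96/464 = 20.7% → Team Gamma
P3: Team Gamma 32/38 = 84.2%, the Product team 9/12 = 75.0% → Team Gamma
Overall: Team Gamma 219/606 = 36.1%, the Product team 164/582 = 28.2% → Team Gamma
Neither sweeps: Team Gamma wins 3 of 4 groups, the Product team wins 1. Team Gamma wins overall but not every group — no Simpson reversal.

No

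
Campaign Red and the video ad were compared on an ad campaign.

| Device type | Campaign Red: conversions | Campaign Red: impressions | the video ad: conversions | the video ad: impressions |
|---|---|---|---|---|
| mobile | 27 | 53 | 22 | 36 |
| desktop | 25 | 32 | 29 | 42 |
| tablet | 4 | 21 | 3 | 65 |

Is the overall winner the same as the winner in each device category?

Mobile: Campaign Red 27/53 = 50.9%, the video ad 22/36 = 61.1% → the video ad
Desktop: Campaign Red 25/32 = 78.1%, the video ad 29/42 = 69.0% → Campaign Red
Tablet: Campaign Red 4/21 = 19.0%, the video ad 3/65 = 4.6% → Campaign Red
Overall: Campaign Red 56/106 = 52.8%, the video ad 54/143 = 37.8% → Campaign Red
Neither sweeps: Campaign Red wins 2 of 3 groups, the video ad wins 1. Campaign Red wins overall but not every group — no Simpson reversal.

No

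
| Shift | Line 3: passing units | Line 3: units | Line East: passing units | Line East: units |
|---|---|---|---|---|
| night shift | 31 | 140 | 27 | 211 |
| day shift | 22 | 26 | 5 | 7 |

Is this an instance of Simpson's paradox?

No

Night shift: Line 3 31/140 = 22.1%, Line East 27/211 = 12.8% → Line 3
Day shift: Line 3 22/26 = 84.6%, Line East 5/7 = 71.4% → Line 3
Overall: Line 3 53/166 = 31.9%, Line East 32/218 = 14.7% → Line 3
Line 3 wins overall and in every shift group — no reversal.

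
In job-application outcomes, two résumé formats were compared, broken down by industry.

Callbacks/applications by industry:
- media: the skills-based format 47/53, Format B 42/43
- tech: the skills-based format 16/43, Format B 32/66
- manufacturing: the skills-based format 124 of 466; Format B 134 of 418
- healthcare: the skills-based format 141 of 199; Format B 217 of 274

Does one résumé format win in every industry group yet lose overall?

Media: the skills-based format 47/53 = 88.7%, Format B 42/43 = 97.7% → Format B
Tech: the skills-based format 16/43 = 37.2%, Format B 32/66 = 48.5% → Format B
Manufacturing: the skills-based format 124/466 = 26.6%, Format B 134/418 = 32.1% → Format B
Healthcare: the skills-based format 141/199 = 70.9%, Format B 217/274 = 79.2% → Format B
Overall: the skills-based format 328/761 = 43.1%, Format B 425/801 = 53.1% → Format B
Format B wins overall and in every industry group — no reversal.

No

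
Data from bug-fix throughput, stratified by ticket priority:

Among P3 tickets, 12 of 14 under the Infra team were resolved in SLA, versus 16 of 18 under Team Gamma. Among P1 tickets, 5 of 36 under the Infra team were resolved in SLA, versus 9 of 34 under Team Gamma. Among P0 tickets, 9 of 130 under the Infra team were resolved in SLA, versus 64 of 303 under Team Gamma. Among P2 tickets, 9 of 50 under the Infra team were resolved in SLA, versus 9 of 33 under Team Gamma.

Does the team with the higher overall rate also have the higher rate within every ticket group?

Yes

P3: the Infra team 12/14 = 85.7%, Team Gamma 16/18 = 88.9% → Team Gamma
P1: the Infra team 5/36 = 13.9%, Team Gamma 9/34 = 26.5% → Team Gamma
P0: the Infra team 9/130 = 6.9%, Team Gamma 64/303 = 21.1% → Team Gamma
P2: the Infra team 9/50 = 18.0%, Team Gamma 9/33 = 27.3% → Team Gamma
Overall: the Infra team 35/230 = 15.2%, Team Gamma 98/388 = 25.3% → Team Gamma
Team Gamma wins overall and in every ticket group — no reversal.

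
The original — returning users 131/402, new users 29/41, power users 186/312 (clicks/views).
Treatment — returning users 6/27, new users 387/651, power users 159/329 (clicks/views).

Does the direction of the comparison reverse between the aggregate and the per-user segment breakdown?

Returning users: the original 131/402 = 32.6%, Treatment 6/27 = 22.2% → the original
New users: the original 29/41 = 70.7%, Treatment 387/651 = 59.4% → the original
Power users: the original 186/312 = 59.6%, Treatment 159/329 = 48.3% → the original
Overall: the original 346/755 = 45.8%, Treatment 552/1007 = 54.8% → Treatment
The original wins each user group but Treatment wins overall — the comparison reverses. The original's views skew toward returning users, which has a lower base rate.

Yes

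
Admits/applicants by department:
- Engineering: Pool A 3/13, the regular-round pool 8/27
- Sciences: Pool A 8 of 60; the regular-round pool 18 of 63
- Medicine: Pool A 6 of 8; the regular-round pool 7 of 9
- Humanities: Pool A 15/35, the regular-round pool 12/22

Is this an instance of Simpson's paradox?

No

Engineering: Pool A 3/13 = 23.1%, the regular-round pool 8/27 = 29.6% → the regular-round pool
Sciences: Pool A 8/60 = 13.3%, the regular-round pool 18/63 = 28.6% → the regular-round pool
Medicine: Pool A 6/8 = 75.0%, the regular-round pool 7/9 = 77.8% → the regular-round pool
Humanities: Pool A 15/35 = 42.9%, the regular-round pool 12/22 = 54.5% → the regular-round pool
Overall: Pool A 32/116 = 27.6%, the regular-round pool 45/121 = 37.2% → the regular-round pool
The regular-round pool wins overall and in every department group — no reversal.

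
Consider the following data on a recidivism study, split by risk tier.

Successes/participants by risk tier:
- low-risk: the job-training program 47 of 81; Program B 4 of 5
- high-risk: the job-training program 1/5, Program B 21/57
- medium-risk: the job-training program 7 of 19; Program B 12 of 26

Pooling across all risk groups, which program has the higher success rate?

the job-training program

Low-risk: the job-training program 47/81 = 58.0%, Program B 4/5 = 80.0% → Program B
High-risk: the job-training program 1/5 = 20.0%, Program B 21/57 = 36.8% → Program B
Medium-risk: the job-training program 7/19 = 36.8%, Program B 12/26 = 46.2% → Program B
Overall: the job-training program 55/105 = 52.4%, Program B 37/88 = 42.0% → the job-training program
(Program B wins every risk group but the job-training program wins overall — Program B's participants skew toward the low-rate high-risk group.)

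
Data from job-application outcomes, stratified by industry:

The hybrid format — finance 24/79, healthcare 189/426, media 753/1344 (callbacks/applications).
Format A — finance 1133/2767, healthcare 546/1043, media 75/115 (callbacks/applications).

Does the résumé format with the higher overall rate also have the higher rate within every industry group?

Finance: the hybrid format 24/79 = 30.4%, Format A 1133/2767 = 40.9% → Format A
Healthcare: the hybrid format 189/426 = 44.4%, Format A 546/1043 = 52.3% → Format A
Media: the hybrid format 753/1344 = 56.0%, Format A 75/115 = 65.2% → Format A
Overall: the hybrid format 966/1849 = 52.2%, Format A 1754/3925 = 44.7% → the hybrid format
Format A wins each industry group but the hybrid format wins overall — the comparison reverses. Format A's applications skew toward finance, which has a lower base rate.

No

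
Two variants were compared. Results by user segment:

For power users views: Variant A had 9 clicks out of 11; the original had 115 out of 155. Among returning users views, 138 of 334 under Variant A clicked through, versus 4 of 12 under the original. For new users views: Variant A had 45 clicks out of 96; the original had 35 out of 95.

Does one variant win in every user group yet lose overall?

Power users: Variant A 9/11 = 81.8%, the original 115/155 = 74.2% → Variant A
Returning users: Variant A 138/334 = 41.3%, the original 4/12 = 33.3% → Variant A
New users: Variant A 45/96 = 46.9%, the original 35/95 = 36.8% → Variant A
Overall: Variant A 192/441 = 43.5%, the original 154/262 = 58.8% → the original
Variant A wins each user group but the original wins overall — the comparison reverses. Variant A's views skew toward returning users, which has a lower base rate.

Yes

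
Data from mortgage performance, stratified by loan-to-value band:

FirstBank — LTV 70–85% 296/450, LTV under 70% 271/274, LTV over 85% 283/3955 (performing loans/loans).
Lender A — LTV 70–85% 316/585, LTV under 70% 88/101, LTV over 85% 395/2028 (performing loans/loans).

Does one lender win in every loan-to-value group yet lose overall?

LTV 70–85%: FirstBank 296/450 = 65.8%, Lender A 316/585 = 54.0% → FirstBank
LTV under 70%: FirstBank 271/274 = 98.9%, Lender A 88/101 = 87.1% → FirstBank
LTV over 85%: FirstBank 283/3955 = 7.2%, Lender A 395/2028 = 19.5% → Lender A
Overall: FirstBank 850/4679 = 18.2%, Lender A 799/2714 = 29.4% → Lender A
Neither sweeps: FirstBank wins 2 of 3 groups, Lender A wins 1. Lender A wins overall but not every group — no Simpson reversal.

No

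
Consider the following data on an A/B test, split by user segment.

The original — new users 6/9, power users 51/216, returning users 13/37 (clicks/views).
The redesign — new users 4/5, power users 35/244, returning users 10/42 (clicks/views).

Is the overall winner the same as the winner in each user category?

No

New users: the original 6/9 = 66.7%, the redesign 4/5 = 80.0% → the redesign
Power users: the original 51/216 = 23.6%, the redesign 35/244 = 14.3% → the original
Returning users: the original 13/37 = 35.1%, the redesign 10/42 = 23.8% → the original
Overall: the original 70/262 = 26.7%, the redesign 49/291 = 16.8% → the original
Neither sweeps: the original wins 2 of 3 groups, the redesign wins 1. The original wins overall but not every group — no Simpson reversal.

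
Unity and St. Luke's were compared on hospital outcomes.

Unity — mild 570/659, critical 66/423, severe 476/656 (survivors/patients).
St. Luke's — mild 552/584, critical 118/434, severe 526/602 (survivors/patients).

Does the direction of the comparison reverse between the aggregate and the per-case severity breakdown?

No

Mild: Unity 570/659 = 86.5%, St. Luke's 552/584 = 94.5% → St. Luke's
Critical: Unity 66/423 = 15.6%, St. Luke's 118/434 = 27.2% → St. Luke's
Severe: Unity 476/656 = 72.6%, St. Luke's 526/602 = 87.4% → St. Luke's
Overall: Unity 1112/1738 = 64.0%, St. Luke's 1196/1620 = 73.8% → St. Luke's
St. Luke's wins overall and in every case group — no reversal.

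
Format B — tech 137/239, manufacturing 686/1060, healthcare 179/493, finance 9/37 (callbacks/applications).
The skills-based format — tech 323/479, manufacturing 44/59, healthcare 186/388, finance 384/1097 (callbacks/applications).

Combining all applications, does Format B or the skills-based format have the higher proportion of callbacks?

Tech: Format B 137/239 = 57.3%, the skills-based format 323/479 = 67.4% → the skills-based format
Manufacturing: Format B 686/1060 = 64.7%, the skills-based format 44/59 = 74.6% → the skills-based format
Healthcare: Format B 179/493 = 36.3%, the skills-based format 186/388 = 47.9% → the skills-based format
Finance: Format B 9/37 = 24.3%, the skills-based format 384/1097 = 35.0% → the skills-based format
Overall: Format B 1011/1829 = 55.3%, the skills-based format 937/2023 = 46.3% → Format B
(The skills-based format wins every industry group but Format B wins overall — the skills-based format's applications skew toward the low-rate finance group.)

Format B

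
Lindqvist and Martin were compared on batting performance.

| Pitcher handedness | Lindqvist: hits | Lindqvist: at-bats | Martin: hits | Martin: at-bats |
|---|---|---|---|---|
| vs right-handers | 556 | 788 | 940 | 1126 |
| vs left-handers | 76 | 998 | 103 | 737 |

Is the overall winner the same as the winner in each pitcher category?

Vs right-handers: Lindqvist 556/788 = 70.6%, Martin 940/1126 = 83.5% → Martin
Vs left-handers: Lindqvist 76/998 = 7.6%, Martin 103/737 = 14.0% → Martin
Overall: Lindqvist 632/1786 = 35.4%, Martin 1043/1863 = 56.0% → Martin
Martin wins overall and in every pitcher group — no reversal.

Yes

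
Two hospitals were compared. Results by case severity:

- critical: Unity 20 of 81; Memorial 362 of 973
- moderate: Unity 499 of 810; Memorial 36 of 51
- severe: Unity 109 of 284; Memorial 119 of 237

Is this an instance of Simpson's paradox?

Yes

Critical: Unity 20/81 = 24.7%, Memorial 362/973 = 37.2% → Memorial
Moderate: Unity 499/810 = 61.6%, Memorial 36/51 = 70.6% → Memorial
Severe: Unity 109/284 = 38.4%, Memorial 119/237 = 50.2% → Memorial
Overall: Unity 628/1175 = 53.4%, Memorial 517/1261 = 41.0% → Unity
Memorial wins each case group but Unity wins overall — the comparison reverses. Memorial's patients skew toward critical, which has a lower base rate.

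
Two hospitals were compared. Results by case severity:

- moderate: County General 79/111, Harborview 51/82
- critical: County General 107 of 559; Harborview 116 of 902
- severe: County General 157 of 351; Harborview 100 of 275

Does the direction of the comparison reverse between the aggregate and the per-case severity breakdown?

Moderate: County General 79/111 = 71.2%, Harborview 51/82 = 62.2% → County General
Critical: County General 107/559 = 19.1%, Harborview 116/902 = 12.9% → County General
Severe: County General 157/351 = 44.7%, Harborview 100/275 = 36.4% → County General
Overall: County General 343/1021 = 33.6%, Harborview 267/1259 = 21.2% → County General
County General wins overall and in every case group — no reversal.

No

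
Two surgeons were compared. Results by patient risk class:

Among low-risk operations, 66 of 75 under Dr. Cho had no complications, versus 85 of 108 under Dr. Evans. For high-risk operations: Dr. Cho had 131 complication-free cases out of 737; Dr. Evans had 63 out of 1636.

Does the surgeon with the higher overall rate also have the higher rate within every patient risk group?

Low-risk: Dr. Cho 66/75 = 88.0%, Dr. Evans 85/108 = 78.7% → Dr. Cho
High-risk: Dr. Cho 131/737 = 17.8%, Dr. Evans 63/1636 = 3.9% → Dr. Cho
Overall: Dr. Cho 197/812 = 24.3%, Dr. Evans 148/1744 = 8.5% → Dr. Cho
Dr. Cho wins overall and in every patient risk group — no reversal.

Yes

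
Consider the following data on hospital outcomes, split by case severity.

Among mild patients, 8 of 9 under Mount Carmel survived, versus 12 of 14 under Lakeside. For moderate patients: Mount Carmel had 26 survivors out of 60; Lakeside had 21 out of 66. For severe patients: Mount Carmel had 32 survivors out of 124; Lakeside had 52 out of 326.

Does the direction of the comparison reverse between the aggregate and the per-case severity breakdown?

Mild: Mount Carmel 8/9 = 88.9%, Lakeside 12/14 = 85.7% → Mount Carmel
Moderate: Mount Carmel 26/60 = 43.3%, Lakeside 21/66 = 31.8% → Mount Carmel
Severe: Mount Carmel 32/124 = 25.8%, Lakeside 52/326 = 16.0% → Mount Carmel
Overall: Mount Carmel 66/193 = 34.2%, Lakeside 85/406 = 20.9% → Mount Carmel
Mount Carmel wins overall and in every case group — no reversal.

No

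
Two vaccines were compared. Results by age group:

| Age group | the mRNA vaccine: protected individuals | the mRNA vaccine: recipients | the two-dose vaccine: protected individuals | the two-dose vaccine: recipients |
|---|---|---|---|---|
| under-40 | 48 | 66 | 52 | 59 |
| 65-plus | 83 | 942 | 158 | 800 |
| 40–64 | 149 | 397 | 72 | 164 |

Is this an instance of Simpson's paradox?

Under-40: the mRNA vaccine 48/66 = 72.7%, the two-dose vaccine 52/59 = 88.1% → the two-dose vaccine
65-plus: the mRNA vaccine 83/942 = 8.8%, the two-dose vaccine 158/800 = 19.8% → the two-dose vaccine
40–64: the mRNA vaccine 149/397 = 37.5%, the two-dose vaccine 72/164 = 43.9% → the two-dose vaccine
Overall: the mRNA vaccine 280/1405 = 19.9%, the two-dose vaccine 282/1023 = 27.6% → the two-dose vaccine
The two-dose vaccine wins overall and in every age group — no reversal.

No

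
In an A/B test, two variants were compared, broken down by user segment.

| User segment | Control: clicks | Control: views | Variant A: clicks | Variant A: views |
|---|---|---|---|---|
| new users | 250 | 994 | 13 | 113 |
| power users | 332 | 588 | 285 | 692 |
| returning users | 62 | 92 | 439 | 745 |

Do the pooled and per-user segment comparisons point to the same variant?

No

New users: Control 250/994 = 25.2%, Variant A 13/113 = 11.5% → Control
Power users: Control 332/588 = 56.5%, Variant A 285/692 = 41.2% → Control
Returning users: Control 62/92 = 67.4%, Variant A 439/745 = 58.9% → Control
Overall: Control 644/1674 = 38.5%, Variant A 737/1550 = 47.5% → Variant A
Control wins each user group but Variant A wins overall — the comparison reverses. Control's views skew toward new users, which has a lower base rate.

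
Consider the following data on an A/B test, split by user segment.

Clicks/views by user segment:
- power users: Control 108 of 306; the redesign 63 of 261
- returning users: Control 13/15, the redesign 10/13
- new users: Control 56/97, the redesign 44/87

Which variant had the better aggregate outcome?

Power users: Control 108/306 = 35.3%, the redesign 63/261 = 24.1% → Control
Returning users: Control 13/15 = 86.7%, the redesign 10/13 = 76.9% → Control
New users: Control 56/97 = 57.7%, the redesign 44/87 = 50.6% → Control
Overall: Control 177/418 = 42.3%, the redesign 117/361 = 32.4% → Control

Control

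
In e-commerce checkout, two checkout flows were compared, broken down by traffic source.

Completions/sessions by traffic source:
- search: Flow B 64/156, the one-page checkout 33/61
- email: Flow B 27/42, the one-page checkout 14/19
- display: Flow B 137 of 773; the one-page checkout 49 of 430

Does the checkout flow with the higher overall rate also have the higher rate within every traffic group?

No

Search: Flow B 64/156 = 41.0%, the one-page checkout 33/61 = 54.1% → the one-page checkout
Email: Flow B 27/42 = 64.3%, the one-page checkout 14/19 = 73.7% → the one-page checkout
Display: Flow B 137/773 = 17.7%, the one-page checkout 49/430 = 11.4% → Flow B
Overall: Flow B 228/971 = 23.5%, the one-page checkout 96/510 = 18.8% → Flow B
Neither sweeps: Flow B wins 1 of 3 groups, the one-page checkout wins 2. Flow B wins overall but not every group — no Simpson reversal.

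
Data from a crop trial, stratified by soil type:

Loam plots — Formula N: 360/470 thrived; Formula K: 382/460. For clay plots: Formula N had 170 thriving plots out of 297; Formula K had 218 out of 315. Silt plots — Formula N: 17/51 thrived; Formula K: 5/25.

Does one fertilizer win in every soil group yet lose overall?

No

Loam: Formula N 360/470 = 76.6%, Formula K 382/460 = 83.0% → Formula K
Clay: Formula N 170/297 = 57.2%, Formula K 218/315 = 69.2% → Formula K
Silt: Formula N 17/51 = 33.3%, Formula K 5/25 = 20.0% → Formula N
Overall: Formula N 547/818 = 66.9%, Formula K 605/800 = 75.6% → Formula K
Neither sweeps: Formula N wins 1 of 3 groups, Formula K wins 2. Formula K wins overall but not every group — no Simpson reversal.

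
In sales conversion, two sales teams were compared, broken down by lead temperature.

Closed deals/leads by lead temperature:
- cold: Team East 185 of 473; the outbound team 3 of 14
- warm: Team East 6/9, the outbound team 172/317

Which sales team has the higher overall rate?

Cold: Team East 185/473 = 39.1%, the outbound team 3/14 = 21.4% → Team East
Warm: Team East 6/9 = 66.7%, the outbound team 172/317 = 54.3% → Team East
Overall: Team East 191/482 = 39.6%, the outbound team 175/331 = 52.9% → the outbound team
(Team East wins every lead group but the outbound team wins overall — Team East's leads skew toward the low-rate cold group.)

the outbound team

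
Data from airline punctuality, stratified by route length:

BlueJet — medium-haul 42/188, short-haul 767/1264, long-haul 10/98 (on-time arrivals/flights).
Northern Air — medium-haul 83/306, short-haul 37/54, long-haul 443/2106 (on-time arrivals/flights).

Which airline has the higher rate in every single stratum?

Northern Air

Medium-haul: BlueJet 42/188 = 22.3%, Northern Air 83/306 = 27.1% → Northern Air
Short-haul: BlueJet 767/1264 = 60.7%, Northern Air 37/54 = 68.5% → Northern Air
Long-haul: BlueJet 10/98 = 10.2%, Northern Air 443/2106 = 21.0% → Northern Air
Northern Air has the higher rate in all 3 groups.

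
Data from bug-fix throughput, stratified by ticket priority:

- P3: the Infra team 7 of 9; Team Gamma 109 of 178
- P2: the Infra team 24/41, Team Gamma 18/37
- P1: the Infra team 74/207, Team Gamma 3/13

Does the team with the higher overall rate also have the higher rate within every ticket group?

No

P3: the Infra team 7/9 = 77.8%, Team Gamma 109/178 = 61.2% → the Infra team
P2: the Infra team 24/41 = 58.5%, Team Gamma 18/37 = 48.6% → the Infra team
P1: the Infra team 74/207 = 35.7%, Team Gamma 3/13 = 23.1% → the Infra team
Overall: the Infra team 105/257 = 40.9%, Team Gamma 130/228 = 57.0% → Team Gamma
The Infra team wins each ticket group but Team Gamma wins overall — the comparison reverses. The Infra team's tickets skew toward P1, which has a lower base rate.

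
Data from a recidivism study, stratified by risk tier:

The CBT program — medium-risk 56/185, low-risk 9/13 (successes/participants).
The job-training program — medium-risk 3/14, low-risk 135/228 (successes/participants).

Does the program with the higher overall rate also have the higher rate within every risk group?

Medium-risk: the CBT program 56/185 = 30.3%, the job-training program 3/14 = 21.4% → the CBT program
Low-risk: the CBT program 9/13 = 69.2%, the job-training program 135/228 = 59.2% → the CBT program
Overall: the CBT program 65/198 = 32.8%, the job-training program 138/242 = 57.0% → the job-training program
The CBT program wins each risk group but the job-training program wins overall — the comparison reverses. The CBT program's participants skew toward medium-risk, which has a lower base rate.

No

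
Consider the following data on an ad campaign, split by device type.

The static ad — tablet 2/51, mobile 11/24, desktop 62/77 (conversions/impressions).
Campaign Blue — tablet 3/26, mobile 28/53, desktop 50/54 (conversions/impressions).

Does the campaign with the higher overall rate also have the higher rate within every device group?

Yes

Tablet: the static ad 2/51 = 3.9%, Campaign Blue 3/26 = 11.5% → Campaign Blue
Mobile: the static ad 11/24 = 45.8%, Campaign Blue 28/53 = 52.8% → Campaign Blue
Desktop: the static ad 62/77 = 80.5%, Campaign Blue 50/54 = 92.6% → Campaign Blue
Overall: the static ad 75/152 = 49.3%, Campaign Blue 81/133 = 60.9% → Campaign Blue
Campaign Blue wins overall and in every device group — no reversal.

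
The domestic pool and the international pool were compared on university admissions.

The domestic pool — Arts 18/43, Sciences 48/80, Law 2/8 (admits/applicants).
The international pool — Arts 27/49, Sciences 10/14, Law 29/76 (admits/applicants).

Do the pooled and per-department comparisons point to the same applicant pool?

No

Arts: the domestic pool 18/43 = 41.9%, the international pool 27/49 = 55.1% → the international pool
Sciences: the domestic pool 48/80 = 60.0%, the international pool 10/14 = 71.4% → the international pool
Law: the domestic pool 2/8 = 25.0%, the international pool 29/76 = 38.2% → the international pool
Overall: the domestic pool 68/131 = 51.9%, the international pool 66/139 = 47.5% → the domestic pool
The international pool wins each department group but the domestic pool wins overall — the comparison reverses. The international pool's applicants skew toward Law, which has a lower base rate.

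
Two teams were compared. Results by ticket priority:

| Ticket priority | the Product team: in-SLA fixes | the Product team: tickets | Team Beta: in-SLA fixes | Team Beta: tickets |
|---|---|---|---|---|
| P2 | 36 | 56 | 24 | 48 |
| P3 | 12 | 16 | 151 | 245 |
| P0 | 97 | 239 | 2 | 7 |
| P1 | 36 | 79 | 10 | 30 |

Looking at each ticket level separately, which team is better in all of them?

the Product team

P2: the Product team 36/56 = 64.3%, Team Beta 24/48 = 50.0% → the Product team
P3: the Product team 12/16 = 75.0%, Team Beta 151/245 = 61.6% → the Product team
P0: the Product team 97/239 = 40.6%, Team Beta 2/7 = 28.6% → the Product team
P1: the Product team 36/79 = 45.6%, Team Beta 10/30 = 33.3% → the Product team
The Product team has the higher rate in all 4 groups.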